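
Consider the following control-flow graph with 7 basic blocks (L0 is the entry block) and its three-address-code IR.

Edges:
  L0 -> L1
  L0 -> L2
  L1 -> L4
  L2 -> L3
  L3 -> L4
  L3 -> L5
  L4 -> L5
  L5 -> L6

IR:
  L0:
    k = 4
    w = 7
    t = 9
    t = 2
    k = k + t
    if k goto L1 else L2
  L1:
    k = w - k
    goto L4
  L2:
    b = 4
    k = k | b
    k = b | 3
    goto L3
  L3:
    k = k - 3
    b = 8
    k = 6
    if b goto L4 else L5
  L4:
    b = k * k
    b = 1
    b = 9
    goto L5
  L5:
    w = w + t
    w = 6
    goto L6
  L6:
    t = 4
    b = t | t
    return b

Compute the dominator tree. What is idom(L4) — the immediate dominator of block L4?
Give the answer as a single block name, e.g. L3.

idom tree: L1←L0 L2←L0 L3←L2 L4←L0 L5←L0 L6←L5
Join-block Dom:
  L4: preds {L1,L3}: {L0,L1} ∩ {L0,L2,L3} = {L0}; idom=L0
  L5: preds {L3,L4}: {L0,L2,L3} ∩ {L0,L4} = {L0}; idom=L0

idom(L4) = L0

Answer: L0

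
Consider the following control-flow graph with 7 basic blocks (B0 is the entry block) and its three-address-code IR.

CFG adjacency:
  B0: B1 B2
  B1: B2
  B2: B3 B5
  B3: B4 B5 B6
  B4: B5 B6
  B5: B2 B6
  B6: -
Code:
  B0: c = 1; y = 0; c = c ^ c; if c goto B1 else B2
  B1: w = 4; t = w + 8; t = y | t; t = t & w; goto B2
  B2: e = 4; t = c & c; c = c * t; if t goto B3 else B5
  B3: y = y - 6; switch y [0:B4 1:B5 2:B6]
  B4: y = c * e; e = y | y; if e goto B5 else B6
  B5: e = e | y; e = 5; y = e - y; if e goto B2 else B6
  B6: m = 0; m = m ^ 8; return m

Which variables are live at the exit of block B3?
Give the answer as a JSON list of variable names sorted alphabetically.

Per-block:
  B0: {c,y} / ∅
  B1: {t,w} / {y}
  B2: {c,e,t} / {c}
  B3: {y} / {y}
  B4: {e,y} / {c,e}
  B5: {e,y} / {e,y}
  B6: {m} / ∅

Backward fixpoint:
  B0: in=∅ out={c,y}
  B1: in={c,y} out={c,y}
  B2: in={c,y} out={c,e,y}
  B3: in={c,e,y} out={c,e,y}
  B4: in={c,e} out={c,e,y}
  B5: in={c,e,y} out={c,y}
  B6: in=∅ out=∅

live-out(B3) = ["c", "e", "y"]

Answer: ["c", "e", "y"]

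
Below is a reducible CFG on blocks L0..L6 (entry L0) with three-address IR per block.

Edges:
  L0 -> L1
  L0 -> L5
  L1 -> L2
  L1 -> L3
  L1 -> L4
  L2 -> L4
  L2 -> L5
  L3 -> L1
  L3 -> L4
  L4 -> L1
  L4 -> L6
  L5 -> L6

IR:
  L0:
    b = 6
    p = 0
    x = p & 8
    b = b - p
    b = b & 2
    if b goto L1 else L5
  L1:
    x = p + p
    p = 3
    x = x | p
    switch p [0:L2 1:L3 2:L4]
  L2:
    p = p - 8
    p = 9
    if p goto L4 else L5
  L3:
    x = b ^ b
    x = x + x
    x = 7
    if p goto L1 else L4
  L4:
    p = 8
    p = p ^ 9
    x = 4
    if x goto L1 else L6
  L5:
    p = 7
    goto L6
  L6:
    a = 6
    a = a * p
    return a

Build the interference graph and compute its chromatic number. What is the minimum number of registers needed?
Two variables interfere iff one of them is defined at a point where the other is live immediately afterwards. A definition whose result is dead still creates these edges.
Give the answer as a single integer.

Answer: 3

Derivation:
Per-block:
  L0 def {b,p,x} use ∅
  L1 def {p,x} use {p}
  L2 def {p} use {p}
  L3 def {x} use {b,p}
  L4 def {p,x} use ∅
  L5 def {p} use ∅
  L6 def {a} use {p}

Liveness:
  L0 li=∅ lo={b,p}
  L1 li={b,p} lo={b,p}
  L2 li={b,p} lo={b}
  L3 li={b,p} lo={b,p}
  L4 li={b} lo={b,p}
  L5 li=∅ lo={p}
  L6 li={p} lo=∅

Interfere edges:
  a — {p}
  b — {p,x}
  p — {a,b,x}
  x — {b,p}

Colouring:
  {b,p,x} pairwise interfere (3-clique) ⇒ χ ≥ 3
  assign a→r1 b→r1 p→r0 x→r2 — no edge inside a register ⇒ χ ≤ 3
  χ = 3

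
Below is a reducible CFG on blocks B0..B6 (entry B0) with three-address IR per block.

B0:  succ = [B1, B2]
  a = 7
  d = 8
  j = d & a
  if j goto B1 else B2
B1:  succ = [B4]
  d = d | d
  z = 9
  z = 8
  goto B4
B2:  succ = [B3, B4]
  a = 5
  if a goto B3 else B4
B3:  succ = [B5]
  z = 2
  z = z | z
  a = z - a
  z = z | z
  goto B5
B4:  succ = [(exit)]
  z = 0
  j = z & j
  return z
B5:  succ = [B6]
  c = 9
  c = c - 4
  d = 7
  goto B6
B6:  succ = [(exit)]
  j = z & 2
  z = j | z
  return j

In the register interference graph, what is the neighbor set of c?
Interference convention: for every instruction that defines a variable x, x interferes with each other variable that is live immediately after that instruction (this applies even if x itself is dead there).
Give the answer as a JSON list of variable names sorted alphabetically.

Answer: ["z"]

Derivation:
Block summaries:
  B0: def={a,d,j} ue=∅
  B1: def={d,z} ue={d}
  B2: def={a} ue=∅
  B3: def={a,z} ue={a}
  B4: def={j,z} ue={j}
  B5: def={c,d} ue=∅
  B6: def={j,z} ue={z}

Liveness:
  B0 li=∅ lo={d,j}
  B1 li={d,j} lo={j}
  B2 li={j} lo={a,j}
  B3 li={a} lo={z}
  B4 li={j} lo=∅
  B5 li={z} lo={z}
  B6 li={z} lo=∅

Interference:
  a↔{d,j,z}
  c↔{z}
  d↔{a,j,z}
  j↔{a,d,z}
  z↔{a,c,d,j}

N(c) = ["z"]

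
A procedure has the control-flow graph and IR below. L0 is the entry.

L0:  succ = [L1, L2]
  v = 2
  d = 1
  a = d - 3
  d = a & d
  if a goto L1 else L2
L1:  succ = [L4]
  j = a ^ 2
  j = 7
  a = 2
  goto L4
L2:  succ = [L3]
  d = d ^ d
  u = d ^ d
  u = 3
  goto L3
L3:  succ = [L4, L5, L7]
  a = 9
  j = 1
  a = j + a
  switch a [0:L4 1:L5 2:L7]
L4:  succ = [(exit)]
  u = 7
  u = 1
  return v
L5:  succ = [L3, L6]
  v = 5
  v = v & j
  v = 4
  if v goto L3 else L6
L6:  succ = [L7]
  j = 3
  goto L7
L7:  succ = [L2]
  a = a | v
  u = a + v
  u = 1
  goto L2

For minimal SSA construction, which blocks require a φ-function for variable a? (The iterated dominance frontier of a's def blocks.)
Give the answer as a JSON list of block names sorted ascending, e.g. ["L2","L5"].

Answer: ["L2", "L3", "L4"]

Analysis:
idom tree: L1←L0 L2←L0 L3←L2 L4←L0 L5←L3 L6←L5 L7←L3
Dom∩ at merges:
  L2: preds {L0,L7}: {L0} ∩ {L0,L2,L3,L7} = {L0}; idom=L0
  L3: preds {L2,L5}: {L0,L2} ∩ {L0,L2,L3,L5} = {L0,L2}; idom=L2
  L4: preds {L1,L3}: {L0,L1} ∩ {L0,L2,L3} = {L0}; idom=L0
  L7: preds {L3,L6}: {L0,L2,L3} ∩ {L0,L2,L3,L5,L6} = {L0,L2,L3}; idom=L3

DF derivation:
  L2←L0: walk · to L0
  L2←L7: walk L7→L3→L2 to L0
  L3←L2: walk · to L2
  L3←L5: walk L5→L3 to L2
  L4←L1: walk L1 to L0
  L4←L3: walk L3→L2 to L0
  L7←L3: walk · to L3
  L7←L6: walk L6→L5 to L3
  L0 → ∅
  L1 → {L4}
  L2 → {L2,L4}
  L3 → {L2,L3,L4}
  L4 → ∅
  L5 → {L3,L7}
  L6 → {L7}
  L7 → {L2}

φ for a: defs {L0,L1,L3,L7}
  DF⁺ = {L2,L3,L4}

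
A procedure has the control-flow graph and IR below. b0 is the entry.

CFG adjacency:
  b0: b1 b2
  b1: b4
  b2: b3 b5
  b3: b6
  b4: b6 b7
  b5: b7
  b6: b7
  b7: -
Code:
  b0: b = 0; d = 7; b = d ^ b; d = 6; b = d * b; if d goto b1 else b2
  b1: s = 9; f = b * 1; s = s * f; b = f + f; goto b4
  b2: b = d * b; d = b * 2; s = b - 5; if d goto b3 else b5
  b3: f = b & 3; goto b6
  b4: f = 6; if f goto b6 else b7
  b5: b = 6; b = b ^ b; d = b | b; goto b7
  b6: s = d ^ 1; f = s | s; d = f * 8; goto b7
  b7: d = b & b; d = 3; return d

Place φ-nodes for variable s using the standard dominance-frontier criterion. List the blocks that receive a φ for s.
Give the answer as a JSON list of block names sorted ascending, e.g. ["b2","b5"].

idom tree: b1←b0 b2←b0 b3←b2 b4←b1 b5←b2 b6←b0 b7←b0
Dom∩ at merges:
  b6: preds {b3,b4}: {b0,b2,b3} ∩ {b0,b1,b4} = {b0}; idom=b0
  b7: preds {b4,b5,b6}: {b0,b1,b4} ∩ {b0,b2,b5} ∩ {b0,b6} = {b0}; idom=b0

Frontier:
  b6←b3: walk b3→b2 to b0
  b6←b4: walk b4→b1 to b0
  b7←b4: walk b4→b1 to b0
  b7←b5: walk b5→b2 to b0
  b7←b6: walk b6 to b0
  b0: DF=∅
  b1: DF={b6,b7}
  b2: DF={b6,b7}
  b3: DF={b6}
  b4: DF={b6,b7}
  b5: DF={b7}
  b6: DF={b7}
  b7: DF=∅

φ for s: defs {b1,b2,b6}
  DF⁺ = {b6,b7}

Answer: ["b6", "b7"]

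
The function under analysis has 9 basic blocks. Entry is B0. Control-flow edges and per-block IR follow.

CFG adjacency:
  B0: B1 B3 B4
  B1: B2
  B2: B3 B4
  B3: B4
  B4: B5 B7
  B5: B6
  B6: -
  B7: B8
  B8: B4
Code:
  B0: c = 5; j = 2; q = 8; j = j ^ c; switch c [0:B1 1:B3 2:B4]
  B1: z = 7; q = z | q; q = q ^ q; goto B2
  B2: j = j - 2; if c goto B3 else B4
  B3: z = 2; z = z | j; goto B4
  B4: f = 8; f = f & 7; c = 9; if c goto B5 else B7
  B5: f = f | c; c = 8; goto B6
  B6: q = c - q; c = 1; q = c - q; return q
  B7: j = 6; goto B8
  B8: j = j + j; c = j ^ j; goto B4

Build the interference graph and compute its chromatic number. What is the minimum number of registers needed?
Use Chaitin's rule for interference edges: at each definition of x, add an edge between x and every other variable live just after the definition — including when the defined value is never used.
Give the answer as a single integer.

def/use:
  B0 def {c,j,q} use ∅
  B1 def {q,z} use {q}
  B2 def {j} use {c,j}
  B3 def {z} use {j}
  B4 def {c,f} use ∅
  B5 def {c,f} use {c,f}
  B6 def {c,q} use {c,q}
  B7 def {j} use ∅
  B8 def {c,j} use {j}

Backward fixpoint:
  B0 li=∅ lo={c,j,q}
  B1 li={c,j,q} lo={c,j,q}
  B2 li={c,j,q} lo={j,q}
  B3 li={j,q} lo={q}
  B4 li={q} lo={c,f,q}
  B5 li={c,f,q} lo={c,q}
  B6 li={c,q} lo=∅
  B7 li={q} lo={j,q}
  B8 li={j,q} lo={q}

Conflict graph:
  c: {f,j,q,z}
  f: {c,q}
  j: {c,q,z}
  q: {c,f,j,z}
  z: {c,j,q}

Registers:
  {c,j,q,z} pairwise interfere (4-clique) ⇒ χ ≥ 4
  4-colouring: R0={c}  R1={q}  R2={f,j}  R3={z}
  χ = 4

Answer: 4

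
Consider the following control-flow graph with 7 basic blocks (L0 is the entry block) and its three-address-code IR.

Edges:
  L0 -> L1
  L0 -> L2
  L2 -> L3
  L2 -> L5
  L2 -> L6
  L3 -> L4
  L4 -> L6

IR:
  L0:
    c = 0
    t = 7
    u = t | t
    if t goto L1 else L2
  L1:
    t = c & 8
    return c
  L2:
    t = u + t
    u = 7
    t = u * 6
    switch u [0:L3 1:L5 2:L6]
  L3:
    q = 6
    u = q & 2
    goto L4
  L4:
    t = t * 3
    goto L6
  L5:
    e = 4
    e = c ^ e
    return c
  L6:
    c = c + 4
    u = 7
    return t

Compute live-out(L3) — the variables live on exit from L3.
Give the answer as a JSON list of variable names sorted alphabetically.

Answer: ["c", "t"]

Analysis:
Block summaries:
  L0 def {c,t,u} use ∅
  L1 def {t} use {c}
  L2 def {t,u} use {t,u}
  L3 def {q,u} use ∅
  L4 def {t} use {t}
  L5 def {e} use {c}
  L6 def {c,u} use {c,t}

Live sets:
  live L0: ∅→{c,t,u}
  live L1: {c}→∅
  live L2: {c,t,u}→{c,t}
  live L3: {c,t}→{c,t}
  live L4: {c,t}→{c,t}
  live L5: {c}→∅
  live L6: {c,t}→∅

live-out(L3) = ["c", "t"]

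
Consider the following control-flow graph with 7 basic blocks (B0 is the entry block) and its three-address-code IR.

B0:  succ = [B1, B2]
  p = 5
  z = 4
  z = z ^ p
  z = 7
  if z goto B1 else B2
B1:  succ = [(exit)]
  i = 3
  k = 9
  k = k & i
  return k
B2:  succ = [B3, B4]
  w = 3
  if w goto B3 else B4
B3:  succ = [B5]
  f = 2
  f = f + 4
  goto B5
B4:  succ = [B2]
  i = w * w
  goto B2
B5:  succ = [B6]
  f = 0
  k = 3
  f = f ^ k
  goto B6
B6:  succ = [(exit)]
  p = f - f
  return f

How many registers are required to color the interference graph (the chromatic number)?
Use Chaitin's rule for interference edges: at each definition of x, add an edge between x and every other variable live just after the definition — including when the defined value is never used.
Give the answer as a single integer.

Answer: 2

Derivation:
def/use:
  B0: {p,z} / ∅
  B1: {i,k} / ∅
  B2: {w} / ∅
  B3: {f} / ∅
  B4: {i} / {w}
  B5: {f,k} / ∅
  B6: {p} / {f}

Live sets:
  B0: in=∅ out=∅
  B1: in=∅ out=∅
  B2: in=∅ out={w}
  B3: in=∅ out=∅
  B4: in={w} out=∅
  B5: in=∅ out={f}
  B6: in={f} out=∅

Conflict graph:
  f: {k,p}
  i: {k}
  k: {f,i}
  p: {f,z}
  w: ∅
  z: {p}

Chromatic number:
  lower bound: {f,k} mutually conflict ⇒ χ ≥ 2
  assign f→R0 i→R0 k→R1 p→R1 w→R0 z→R0 — no edge inside a register ⇒ χ ≤ 2
  χ = 2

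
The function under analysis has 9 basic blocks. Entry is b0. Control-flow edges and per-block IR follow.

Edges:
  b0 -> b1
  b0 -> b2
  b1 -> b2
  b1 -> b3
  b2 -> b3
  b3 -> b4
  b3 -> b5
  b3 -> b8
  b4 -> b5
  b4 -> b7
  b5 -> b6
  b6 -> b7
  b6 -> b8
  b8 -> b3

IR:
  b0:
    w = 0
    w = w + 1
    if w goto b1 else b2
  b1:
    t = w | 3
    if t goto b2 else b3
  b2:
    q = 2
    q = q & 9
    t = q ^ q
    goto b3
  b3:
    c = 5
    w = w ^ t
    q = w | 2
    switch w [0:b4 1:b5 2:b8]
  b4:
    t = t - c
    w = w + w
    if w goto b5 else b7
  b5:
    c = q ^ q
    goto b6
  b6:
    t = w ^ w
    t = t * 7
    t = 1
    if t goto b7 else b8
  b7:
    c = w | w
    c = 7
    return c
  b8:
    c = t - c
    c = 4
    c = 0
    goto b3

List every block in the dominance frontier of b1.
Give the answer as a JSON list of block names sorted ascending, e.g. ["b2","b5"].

idom tree: b1←b0 b2←b0 b3←b0 b4←b3 b5←b3 b6←b5 b7←b3 b8←b3
Dom at joins:
  b2: preds {b0,b1}: {b0} ∩ {b0,b1} = {b0}; idom=b0
  b3: preds {b1,b2,b8}: {b0,b1} ∩ {b0,b2} ∩ {b0,b3,b8} = {b0}; idom=b0
  b5: preds {b3,b4}: {b0,b3} ∩ {b0,b3,b4} = {b0,b3}; idom=b3
  b7: preds {b4,b6}: {b0,b3,b4} ∩ {b0,b3,b5,b6} = {b0,b3}; idom=b3
  b8: preds {b3,b6}: {b0,b3} ∩ {b0,b3,b5,b6} = {b0,b3}; idom=b3

DF derivation:
  b2←b0: walk · to b0
  b2←b1: walk b1 to b0
  b3←b1: walk b1 to b0
  b3←b2: walk b2 to b0
  b3←b8: walk b8→b3 to b0
  b5←b3: walk · to b3
  b5←b4: walk b4 to b3
  b7←b4: walk b4 to b3
  b7←b6: walk b6→b5 to b3
  b8←b3: walk · to b3
  b8←b6: walk b6→b5 to b3
  b0: DF=∅
  b1: DF={b2,b3}
  b2: DF={b3}
  b3: DF={b3}
  b4: DF={b5,b7}
  b5: DF={b7,b8}
  b6: DF={b7,b8}
  b7: DF=∅
  b8: DF={b3}

DF(b1) = ["b2", "b3"]

Answer: ["b2", "b3"]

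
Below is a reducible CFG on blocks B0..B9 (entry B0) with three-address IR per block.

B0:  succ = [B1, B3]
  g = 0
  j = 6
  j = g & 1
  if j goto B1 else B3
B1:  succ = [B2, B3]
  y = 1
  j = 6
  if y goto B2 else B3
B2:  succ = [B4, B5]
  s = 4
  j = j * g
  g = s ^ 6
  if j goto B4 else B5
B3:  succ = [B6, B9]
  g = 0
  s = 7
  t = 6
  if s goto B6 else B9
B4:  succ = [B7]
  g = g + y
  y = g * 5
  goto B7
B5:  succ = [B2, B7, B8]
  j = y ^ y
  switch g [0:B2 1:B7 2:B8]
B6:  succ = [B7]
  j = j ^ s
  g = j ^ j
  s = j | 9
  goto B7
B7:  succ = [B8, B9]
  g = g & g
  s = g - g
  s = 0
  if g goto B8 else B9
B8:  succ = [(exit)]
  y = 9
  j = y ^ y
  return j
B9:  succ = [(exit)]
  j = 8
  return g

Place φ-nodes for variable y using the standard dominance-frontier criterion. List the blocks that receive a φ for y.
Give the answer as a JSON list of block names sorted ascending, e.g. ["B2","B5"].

idom tree: B1←B0 B2←B1 B3←B0 B4←B2 B5←B2 B6←B3 B7←B0 B8←B0 B9←B0
Dom at joins:
  B2: preds {B1,B5}: {B0,B1} ∩ {B0,B1,B2,B5} = {B0,B1}; idom=B1
  B3: preds {B0,B1}: {B0} ∩ {B0,B1} = {B0}; idom=B0
  B7: preds {B4,B5,B6}: {B0,B1,B2,B4} ∩ {B0,B1,B2,B5} ∩ {B0,B3,B6} = {B0}; idom=B0
  B8: preds {B5,B7}: {B0,B1,B2,B5} ∩ {B0,B7} = {B0}; idom=B0
  B9: preds {B3,B7}: {B0,B3} ∩ {B0,B7} = {B0}; idom=B0

Frontier:
  B2←B1: walk · to B1
  B2←B5: walk B5→B2 to B1
  B3←B0: walk · to B0
  B3←B1: walk B1 to B0
  B7←B4: walk B4→B2→B1 to B0
  B7←B5: walk B5→B2→B1 to B0
  B7←B6: walk B6→B3 to B0
  B8←B5: walk B5→B2→B1 to B0
  B8←B7: walk B7 to B0
  B9←B3: walk B3 to B0
  B9←B7: walk B7 to B0
  DF(B0)=∅
  DF(B1)={B3,B7,B8}
  DF(B2)={B2,B7,B8}
  DF(B3)={B7,B9}
  DF(B4)={B7}
  DF(B5)={B2,B7,B8}
  DF(B6)={B7}
  DF(B7)={B8,B9}
  DF(B8)=∅
  DF(B9)=∅

φ for y: defs {B1,B4,B8}
  DF⁺ = {B3,B7,B8,B9}

Answer: ["B3", "B7", "B8", "B9"]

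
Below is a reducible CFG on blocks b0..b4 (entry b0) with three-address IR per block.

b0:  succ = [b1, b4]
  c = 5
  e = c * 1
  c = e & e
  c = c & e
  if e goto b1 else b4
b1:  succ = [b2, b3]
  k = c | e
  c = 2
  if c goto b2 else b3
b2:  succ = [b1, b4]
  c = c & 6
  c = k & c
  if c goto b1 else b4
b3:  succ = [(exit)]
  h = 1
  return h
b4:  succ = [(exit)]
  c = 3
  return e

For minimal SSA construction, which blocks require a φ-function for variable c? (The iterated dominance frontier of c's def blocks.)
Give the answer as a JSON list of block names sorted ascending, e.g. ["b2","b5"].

Answer: ["b1", "b4"]

Derivation:
idom tree: b1←b0 b2←b1 b3←b1 b4←b0
Dom at joins:
  b1: preds {b0,b2}: {b0} ∩ {b0,b1,b2} = {b0}; idom=b0
  b4: preds {b0,b2}: {b0} ∩ {b0,b1,b2} = {b0}; idom=b0

DF walk-up:
  join b1 pred b0: · stop@b0
  join b1 pred b2: b2→b1 stop@b0
  join b4 pred b0: · stop@b0
  join b4 pred b2: b2→b1 stop@b0
  b0 → ∅
  b1 → {b1,b4}
  b2 → {b1,b4}
  b3 → ∅
  b4 → ∅

φ for c: defs {b0,b1,b2,b4}
  DF⁺ = {b1,b4}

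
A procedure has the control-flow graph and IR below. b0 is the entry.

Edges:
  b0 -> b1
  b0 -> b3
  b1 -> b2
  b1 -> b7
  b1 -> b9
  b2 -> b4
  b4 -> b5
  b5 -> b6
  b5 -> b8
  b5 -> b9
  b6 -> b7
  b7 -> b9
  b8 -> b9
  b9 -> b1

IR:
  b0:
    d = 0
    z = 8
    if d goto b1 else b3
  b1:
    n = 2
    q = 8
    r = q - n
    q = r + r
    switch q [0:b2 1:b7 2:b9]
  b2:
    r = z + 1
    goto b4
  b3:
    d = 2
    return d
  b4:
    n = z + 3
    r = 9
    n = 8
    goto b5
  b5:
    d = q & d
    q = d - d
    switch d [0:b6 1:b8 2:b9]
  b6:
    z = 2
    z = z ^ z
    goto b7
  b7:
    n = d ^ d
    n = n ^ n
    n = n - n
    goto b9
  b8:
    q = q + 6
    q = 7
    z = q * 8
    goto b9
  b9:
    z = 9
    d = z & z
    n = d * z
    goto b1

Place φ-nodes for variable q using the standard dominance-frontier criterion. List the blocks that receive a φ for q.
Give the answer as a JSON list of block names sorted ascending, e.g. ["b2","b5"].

Answer: ["b1", "b7", "b9"]

Analysis:
idom tree: b1←b0 b2←b1 b3←b0 b4←b2 b5←b4 b6←b5 b7←b1 b8←b5 b9←b1
Join-block Dom:
  b1: preds {b0,b9}: {b0} ∩ {b0,b1,b9} = {b0}; idom=b0
  b7: preds {b1,b6}: {b0,b1} ∩ {b0,b1,b2,b4,b5,b6} = {b0,b1}; idom=b1
  b9: preds {b1,b5,b7,b8}: {b0,b1} ∩ {b0,b1,b2,b4,b5} ∩ {b0,b1,b7} ∩ {b0,b1,b2,b4,b5,b8} = {b0,b1}; idom=b1

DF derivation:
  join b1 pred b0: · stop@b0
  join b1 pred b9: b9→b1 stop@b0
  join b7 pred b1: · stop@b1
  join b7 pred b6: b6→b5→b4→b2 stop@b1
  join b9 pred b1: · stop@b1
  join b9 pred b5: b5→b4→b2 stop@b1
  join b9 pred b7: b7 stop@b1
  join b9 pred b8: b8→b5→b4→b2 stop@b1
  DF(b0)=∅
  DF(b1)={b1}
  DF(b2)={b7,b9}
  DF(b3)=∅
  DF(b4)={b7,b9}
  DF(b5)={b7,b9}
  DF(b6)={b7}
  DF(b7)={b9}
  DF(b8)={b9}
  DF(b9)={b1}

φ for q: defs {b1,b5,b8}
  DF⁺ = {b1,b7,b9}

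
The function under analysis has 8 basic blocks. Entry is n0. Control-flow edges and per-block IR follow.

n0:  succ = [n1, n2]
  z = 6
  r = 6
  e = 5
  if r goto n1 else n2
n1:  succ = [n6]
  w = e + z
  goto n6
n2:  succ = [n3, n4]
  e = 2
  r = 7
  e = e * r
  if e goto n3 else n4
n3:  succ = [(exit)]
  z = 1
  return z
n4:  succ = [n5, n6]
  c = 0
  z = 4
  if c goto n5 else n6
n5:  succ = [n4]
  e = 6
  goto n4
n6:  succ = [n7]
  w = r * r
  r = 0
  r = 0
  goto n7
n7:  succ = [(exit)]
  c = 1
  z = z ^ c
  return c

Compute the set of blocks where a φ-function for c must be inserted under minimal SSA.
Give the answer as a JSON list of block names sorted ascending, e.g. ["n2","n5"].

idom tree: n1←n0 n2←n0 n3←n2 n4←n2 n5←n4 n6←n0 n7←n6
Dom∩ at merges:
  n4: preds {n2,n5}: {n0,n2} ∩ {n0,n2,n4,n5} = {n0,n2}; idom=n2
  n6: preds {n1,n4}: {n0,n1} ∩ {n0,n2,n4} = {n0}; idom=n0

DF derivation:
  n4←n2: walk · to n2
  n4←n5: walk n5→n4 to n2
  n6←n1: walk n1 to n0
  n6←n4: walk n4→n2 to n0
  n0: DF=∅
  n1: DF={n6}
  n2: DF={n6}
  n3: DF=∅
  n4: DF={n4,n6}
  n5: DF={n4}
  n6: DF=∅
  n7: DF=∅

φ for c: defs {n4,n7}
  DF⁺ = {n4,n6}

Answer: ["n4", "n6"]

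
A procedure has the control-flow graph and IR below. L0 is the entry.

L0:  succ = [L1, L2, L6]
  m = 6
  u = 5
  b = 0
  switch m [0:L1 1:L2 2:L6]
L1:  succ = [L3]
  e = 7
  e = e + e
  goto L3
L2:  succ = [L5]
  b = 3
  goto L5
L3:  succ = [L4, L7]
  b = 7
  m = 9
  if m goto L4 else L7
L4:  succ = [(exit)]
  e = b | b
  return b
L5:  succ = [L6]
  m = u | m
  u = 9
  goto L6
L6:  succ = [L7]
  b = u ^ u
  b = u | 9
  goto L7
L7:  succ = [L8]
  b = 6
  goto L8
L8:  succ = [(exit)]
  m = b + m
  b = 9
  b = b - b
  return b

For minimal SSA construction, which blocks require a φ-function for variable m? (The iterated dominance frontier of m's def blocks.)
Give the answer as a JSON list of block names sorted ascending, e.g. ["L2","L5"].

Answer: ["L6", "L7"]

Derivation:
idom tree: L1←L0 L2←L0 L3←L1 L4←L3 L5←L2 L6←L0 L7←L0 L8←L7
Join-block Dom:
  L6: preds {L0,L5}: {L0} ∩ {L0,L2,L5} = {L0}; idom=L0
  L7: preds {L3,L6}: {L0,L1,L3} ∩ {L0,L6} = {L0}; idom=L0

DF derivation:
  L6←L0: walk · to L0
  L6←L5: walk L5→L2 to L0
  L7←L3: walk L3→L1 to L0
  L7←L6: walk L6 to L0
  L0: DF=∅
  L1: DF={L7}
  L2: DF={L6}
  L3: DF={L7}
  L4: DF=∅
  L5: DF={L6}
  L6: DF={L7}
  L7: DF=∅
  L8: DF=∅

φ for m: defs {L0,L3,L5,L8}
  DF⁺ = {L6,L7}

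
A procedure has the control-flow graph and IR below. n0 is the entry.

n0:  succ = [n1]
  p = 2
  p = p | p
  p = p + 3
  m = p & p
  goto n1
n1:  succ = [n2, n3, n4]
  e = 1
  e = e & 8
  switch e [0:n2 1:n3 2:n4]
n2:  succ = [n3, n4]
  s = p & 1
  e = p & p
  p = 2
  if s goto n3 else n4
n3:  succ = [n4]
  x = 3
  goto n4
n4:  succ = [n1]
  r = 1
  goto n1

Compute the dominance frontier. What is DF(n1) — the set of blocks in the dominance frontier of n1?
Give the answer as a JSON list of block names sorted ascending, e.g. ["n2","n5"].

Answer: ["n1"]

Analysis:
idom tree: n1←n0 n2←n1 n3←n1 n4←n1
Dom at joins:
  n1: preds {n0,n4}: {n0} ∩ {n0,n1,n4} = {n0}; idom=n0
  n3: preds {n1,n2}: {n0,n1} ∩ {n0,n1,n2} = {n0,n1}; idom=n1
  n4: preds {n1,n2,n3}: {n0,n1} ∩ {n0,n1,n2} ∩ {n0,n1,n3} = {n0,n1}; idom=n1

DF walk-up:
  n1←n0: walk · to n0
  n1←n4: walk n4→n1 to n0
  n3←n1: walk · to n1
  n3←n2: walk n2 to n1
  n4←n1: walk · to n1
  n4←n2: walk n2 to n1
  n4←n3: walk n3 to n1
  DF(n0)=∅
  DF(n1)={n1}
  DF(n2)={n3,n4}
  DF(n3)={n4}
  DF(n4)={n1}

DF(n1) = ["n1"]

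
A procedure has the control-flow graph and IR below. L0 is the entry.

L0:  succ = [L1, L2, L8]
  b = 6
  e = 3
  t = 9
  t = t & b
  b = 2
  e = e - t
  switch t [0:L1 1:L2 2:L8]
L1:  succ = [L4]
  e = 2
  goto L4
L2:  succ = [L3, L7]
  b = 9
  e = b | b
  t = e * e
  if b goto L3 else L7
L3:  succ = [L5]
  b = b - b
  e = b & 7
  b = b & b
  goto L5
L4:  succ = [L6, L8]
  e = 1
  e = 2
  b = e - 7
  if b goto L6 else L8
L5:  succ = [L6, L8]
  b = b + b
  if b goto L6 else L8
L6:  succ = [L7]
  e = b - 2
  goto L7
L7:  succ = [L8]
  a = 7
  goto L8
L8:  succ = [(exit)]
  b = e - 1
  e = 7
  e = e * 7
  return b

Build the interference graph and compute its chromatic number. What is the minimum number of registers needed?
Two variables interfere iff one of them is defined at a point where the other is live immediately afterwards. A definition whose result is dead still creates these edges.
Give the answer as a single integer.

Answer: 3

Working:
def/use:
  L0: def={b,e,t} ue=∅
  L1: def={e} ue=∅
  L2: def={b,e,t} ue=∅
  L3: def={b,e} ue={b}
  L4: def={b,e} ue=∅
  L5: def={b} ue={b}
  L6: def={e} ue={b}
  L7: def={a} ue=∅
  L8: def={b,e} ue={e}

Live sets:
  L0 li=∅ lo={e}
  L1 li=∅ lo=∅
  L2 li=∅ lo={b,e}
  L3 li={b} lo={b,e}
  L4 li=∅ lo={b,e}
  L5 li={b,e} lo={b,e}
  L6 li={b} lo={e}
  L7 li={e} lo={e}
  L8 li={e} lo=∅

Interference:
  a↔{e}
  b↔{e,t}
  e↔{a,b,t}
  t↔{b,e}

Registers:
  clique {b,e,t} ⇒ need ≥ 3
  assign a→c1 b→c1 e→c0 t→c2 — no edge inside a register ⇒ χ ≤ 3
  χ = 3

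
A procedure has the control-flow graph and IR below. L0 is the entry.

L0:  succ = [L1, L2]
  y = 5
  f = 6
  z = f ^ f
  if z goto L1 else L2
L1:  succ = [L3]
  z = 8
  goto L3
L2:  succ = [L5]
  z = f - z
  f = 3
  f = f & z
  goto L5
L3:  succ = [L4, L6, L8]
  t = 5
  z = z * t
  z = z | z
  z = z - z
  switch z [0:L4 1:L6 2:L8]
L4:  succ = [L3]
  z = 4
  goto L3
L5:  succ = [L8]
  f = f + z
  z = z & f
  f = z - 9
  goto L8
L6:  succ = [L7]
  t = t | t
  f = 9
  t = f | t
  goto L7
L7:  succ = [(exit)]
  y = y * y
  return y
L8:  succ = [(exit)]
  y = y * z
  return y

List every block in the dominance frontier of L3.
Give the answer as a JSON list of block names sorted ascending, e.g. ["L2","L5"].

idom tree: L1←L0 L2←L0 L3←L1 L4←L3 L5←L2 L6←L3 L7←L6 L8←L0
Dom∩ at merges:
  L3: preds {L1,L4}: {L0,L1} ∩ {L0,L1,L3,L4} = {L0,L1}; idom=L1
  L8: preds {L3,L5}: {L0,L1,L3} ∩ {L0,L2,L5} = {L0}; idom=L0

DF derivation:
  join L3 pred L1: · stop@L1
  join L3 pred L4: L4→L3 stop@L1
  join L8 pred L3: L3→L1 stop@L0
  join L8 pred L5: L5→L2 stop@L0
  L0 → ∅
  L1 → {L8}
  L2 → {L8}
  L3 → {L3,L8}
  L4 → {L3}
  L5 → {L8}
  L6 → ∅
  L7 → ∅
  L8 → ∅

DF(L3) = ["L3", "L8"]

Answer: ["L3", "L8"]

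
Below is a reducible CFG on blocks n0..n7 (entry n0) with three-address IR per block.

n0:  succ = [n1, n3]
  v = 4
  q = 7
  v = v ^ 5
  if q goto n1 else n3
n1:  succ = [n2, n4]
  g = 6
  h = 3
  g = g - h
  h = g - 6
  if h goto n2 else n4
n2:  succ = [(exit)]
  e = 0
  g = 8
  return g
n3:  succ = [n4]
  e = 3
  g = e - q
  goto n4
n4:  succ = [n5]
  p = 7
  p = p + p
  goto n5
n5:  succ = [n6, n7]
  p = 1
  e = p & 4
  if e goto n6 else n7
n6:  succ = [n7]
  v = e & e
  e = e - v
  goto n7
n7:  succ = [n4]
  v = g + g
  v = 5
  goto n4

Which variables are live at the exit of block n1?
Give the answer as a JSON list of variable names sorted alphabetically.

def/use:
  n0: {q,v} / ∅
  n1: {g,h} / ∅
  n2: {e,g} / ∅
  n3: {e,g} / {q}
  n4: {p} / ∅
  n5: {e,p} / ∅
  n6: {e,v} / {e}
  n7: {v} / {g}

Backward fixpoint:
  live n0: ∅→{q}
  live n1: ∅→{g}
  live n2: ∅→∅
  live n3: {q}→{g}
  live n4: {g}→{g}
  live n5: {g}→{e,g}
  live n6: {e,g}→{g}
  live n7: {g}→{g}

live-out(n1) = ["g"]

Answer: ["g"]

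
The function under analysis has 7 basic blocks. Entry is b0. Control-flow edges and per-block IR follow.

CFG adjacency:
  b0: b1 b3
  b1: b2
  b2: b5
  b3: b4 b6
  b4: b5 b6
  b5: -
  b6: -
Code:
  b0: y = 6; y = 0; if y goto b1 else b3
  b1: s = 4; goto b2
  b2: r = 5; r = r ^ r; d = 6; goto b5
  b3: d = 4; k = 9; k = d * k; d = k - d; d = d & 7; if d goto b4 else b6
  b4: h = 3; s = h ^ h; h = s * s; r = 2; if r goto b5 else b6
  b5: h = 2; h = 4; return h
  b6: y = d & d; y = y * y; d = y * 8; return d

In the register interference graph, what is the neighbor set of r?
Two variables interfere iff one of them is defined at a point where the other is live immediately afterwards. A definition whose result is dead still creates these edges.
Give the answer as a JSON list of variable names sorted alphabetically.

Per-block:
  b0: def={y} ue=∅
  b1: def={s} ue=∅
  b2: def={d,r} ue=∅
  b3: def={d,k} ue=∅
  b4: def={h,r,s} ue=∅
  b5: def={h} ue=∅
  b6: def={d,y} ue={d}

Backward fixpoint:
  live b0: ∅→∅
  live b1: ∅→∅
  live b2: ∅→∅
  live b3: ∅→{d}
  live b4: {d}→{d}
  live b5: ∅→∅
  live b6: {d}→∅

Interference:
  d↔{h,k,r,s}
  h↔{d}
  k↔{d}
  r↔{d}
  s↔{d}
  y↔∅

N(r) = ["d"]

Answer: ["d"]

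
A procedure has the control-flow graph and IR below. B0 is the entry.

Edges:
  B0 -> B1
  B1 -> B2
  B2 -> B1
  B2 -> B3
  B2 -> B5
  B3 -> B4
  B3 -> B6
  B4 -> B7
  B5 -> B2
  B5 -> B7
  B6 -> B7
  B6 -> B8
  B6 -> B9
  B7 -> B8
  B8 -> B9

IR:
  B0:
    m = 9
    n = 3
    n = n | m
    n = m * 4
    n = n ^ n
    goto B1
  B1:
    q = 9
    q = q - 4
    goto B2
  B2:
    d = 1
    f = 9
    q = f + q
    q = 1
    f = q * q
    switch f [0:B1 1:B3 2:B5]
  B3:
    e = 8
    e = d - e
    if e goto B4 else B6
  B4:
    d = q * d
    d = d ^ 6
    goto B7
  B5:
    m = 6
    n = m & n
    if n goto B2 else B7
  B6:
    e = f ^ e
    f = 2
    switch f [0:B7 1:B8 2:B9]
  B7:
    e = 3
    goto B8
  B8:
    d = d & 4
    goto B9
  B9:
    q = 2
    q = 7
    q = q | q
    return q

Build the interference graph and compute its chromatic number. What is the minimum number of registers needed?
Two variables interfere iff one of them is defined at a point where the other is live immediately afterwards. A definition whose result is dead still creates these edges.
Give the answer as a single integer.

Per-block:
  B0: def={m,n} ue=∅
  B1: def={q} ue=∅
  B2: def={d,f,q} ue={q}
  B3: def={e} ue={d}
  B4: def={d} ue={d,q}
  B5: def={m,n} ue={n}
  B6: def={e,f} ue={e,f}
  B7: def={e} ue=∅
  B8: def={d} ue={d}
  B9: def={q} ue=∅

Backward fixpoint:
  live B0: ∅→{n}
  live B1: {n}→{n,q}
  live B2: {n,q}→{d,f,n,q}
  live B3: {d,f,q}→{d,e,f,q}
  live B4: {d,q}→{d}
  live B5: {d,n,q}→{d,n,q}
  live B6: {d,e,f}→{d}
  live B7: {d}→{d}
  live B8: {d}→∅
  live B9: ∅→∅

Interfere edges:
  d↔{e,f,m,n,q}
  e↔{d,f,q}
  f↔{d,e,n,q}
  m↔{d,n,q}
  n↔{d,f,m,q}
  q↔{d,e,f,m,n}

Chromatic number:
  clique {d,e,f,q} ⇒ need ≥ 4
  4-colouring: r0={d}  r1={q}  r2={f,m}  r3={e,n}
  χ = 4

Answer: 4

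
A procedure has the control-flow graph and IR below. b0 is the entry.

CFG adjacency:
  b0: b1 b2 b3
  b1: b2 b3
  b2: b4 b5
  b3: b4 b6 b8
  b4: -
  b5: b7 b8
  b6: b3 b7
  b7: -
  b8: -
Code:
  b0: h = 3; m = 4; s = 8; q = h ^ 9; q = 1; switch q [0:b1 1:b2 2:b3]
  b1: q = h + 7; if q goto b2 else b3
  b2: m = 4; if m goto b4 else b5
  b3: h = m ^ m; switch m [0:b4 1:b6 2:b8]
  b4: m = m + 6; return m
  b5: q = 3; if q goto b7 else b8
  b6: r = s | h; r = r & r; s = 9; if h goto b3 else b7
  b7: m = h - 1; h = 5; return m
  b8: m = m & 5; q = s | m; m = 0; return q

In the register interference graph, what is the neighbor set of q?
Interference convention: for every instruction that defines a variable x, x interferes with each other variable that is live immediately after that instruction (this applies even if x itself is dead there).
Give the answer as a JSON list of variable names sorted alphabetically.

Block summaries:
  b0: def={h,m,q,s} ue=∅
  b1: def={q} ue={h}
  b2: def={m} ue=∅
  b3: def={h} ue={m}
  b4: def={m} ue={m}
  b5: def={q} ue=∅
  b6: def={r,s} ue={h,s}
  b7: def={h,m} ue={h}
  b8: def={m,q} ue={m,s}

Backward fixpoint:
  b0 li=∅ lo={h,m,s}
  b1 li={h,m,s} lo={h,m,s}
  b2 li={h,s} lo={h,m,s}
  b3 li={m,s} lo={h,m,s}
  b4 li={m} lo=∅
  b5 li={h,m,s} lo={h,m,s}
  b6 li={h,m,s} lo={h,m,s}
  b7 li={h} lo=∅
  b8 li={m,s} lo=∅

Conflict graph:
  h↔{m,q,r,s}
  m↔{h,q,r,s}
  q↔{h,m,s}
  r↔{h,m}
  s↔{h,m,q}

N(q) = ["h", "m", "s"]

Answer: ["h", "m", "s"]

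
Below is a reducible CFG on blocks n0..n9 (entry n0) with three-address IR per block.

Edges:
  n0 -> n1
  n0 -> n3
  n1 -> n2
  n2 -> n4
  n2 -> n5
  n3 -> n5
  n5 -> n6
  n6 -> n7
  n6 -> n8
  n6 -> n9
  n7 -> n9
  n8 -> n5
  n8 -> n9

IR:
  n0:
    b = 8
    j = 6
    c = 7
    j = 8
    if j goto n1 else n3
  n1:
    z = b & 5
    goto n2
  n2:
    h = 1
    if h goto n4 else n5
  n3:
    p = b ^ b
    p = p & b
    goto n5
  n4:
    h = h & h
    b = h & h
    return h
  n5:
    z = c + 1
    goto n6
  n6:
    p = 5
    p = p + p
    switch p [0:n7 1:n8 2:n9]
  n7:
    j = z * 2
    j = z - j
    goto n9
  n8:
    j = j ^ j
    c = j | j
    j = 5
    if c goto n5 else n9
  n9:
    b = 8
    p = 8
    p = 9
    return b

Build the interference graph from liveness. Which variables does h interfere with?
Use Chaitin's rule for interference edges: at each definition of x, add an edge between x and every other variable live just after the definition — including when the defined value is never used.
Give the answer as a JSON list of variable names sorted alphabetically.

Answer: ["b", "c", "j"]

Working:
Per-block:
  n0: {b,c,j} / ∅
  n1: {z} / {b}
  n2: {h} / ∅
  n3: {p} / {b}
  n4: {b,h} / {h}
  n5: {z} / {c}
  n6: {p} / ∅
  n7: {j} / {z}
  n8: {c,j} / {j}
  n9: {b,p} / ∅

Liveness:
  n0: in=∅ out={b,c,j}
  n1: in={b,c,j} out={c,j}
  n2: in={c,j} out={c,h,j}
  n3: in={b,c,j} out={c,j}
  n4: in={h} out=∅
  n5: in={c,j} out={j,z}
  n6: in={j,z} out={j,z}
  n7: in={z} out=∅
  n8: in={j} out={c,j}
  n9: in=∅ out=∅

Interfere edges:
  b: {c,h,j,p}
  c: {b,h,j,p,z}
  h: {b,c,j}
  j: {b,c,h,p,z}
  p: {b,c,j,z}
  z: {c,j,p}

N(h) = ["b", "c", "j"]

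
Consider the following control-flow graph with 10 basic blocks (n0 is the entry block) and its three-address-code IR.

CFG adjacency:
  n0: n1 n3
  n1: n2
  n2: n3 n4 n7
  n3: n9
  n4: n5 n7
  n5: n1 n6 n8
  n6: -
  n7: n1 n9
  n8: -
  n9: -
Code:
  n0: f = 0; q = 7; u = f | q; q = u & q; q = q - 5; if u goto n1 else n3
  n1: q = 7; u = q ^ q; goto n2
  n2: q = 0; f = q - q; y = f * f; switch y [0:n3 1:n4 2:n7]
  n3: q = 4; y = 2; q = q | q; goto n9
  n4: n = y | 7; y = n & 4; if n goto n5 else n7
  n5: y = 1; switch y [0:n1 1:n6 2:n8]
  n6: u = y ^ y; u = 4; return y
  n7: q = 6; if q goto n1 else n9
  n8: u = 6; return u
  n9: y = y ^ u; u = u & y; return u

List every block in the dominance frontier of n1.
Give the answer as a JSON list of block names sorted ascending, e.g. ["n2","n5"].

idom tree: n1←n0 n2←n1 n3←n0 n4←n2 n5←n4 n6←n5 n7←n2 n8←n5 n9←n0
Dom at joins:
  n1: preds {n0,n5,n7}: {n0} ∩ {n0,n1,n2,n4,n5} ∩ {n0,n1,n2,n7} = {n0}; idom=n0
  n3: preds {n0,n2}: {n0} ∩ {n0,n1,n2} = {n0}; idom=n0
  n7: preds {n2,n4}: {n0,n1,n2} ∩ {n0,n1,n2,n4} = {n0,n1,n2}; idom=n2
  n9: preds {n3,n7}: {n0,n3} ∩ {n0,n1,n2,n7} = {n0}; idom=n0

Frontier:
  n1←n0: walk · to n0
  n1←n5: walk n5→n4→n2→n1 to n0
  n1←n7: walk n7→n2→n1 to n0
  n3←n0: walk · to n0
  n3←n2: walk n2→n1 to n0
  n7←n2: walk · to n2
  n7←n4: walk n4 to n2
  n9←n3: walk n3 to n0
  n9←n7: walk n7→n2→n1 to n0
  n0: DF=∅
  n1: DF={n1,n3,n9}
  n2: DF={n1,n3,n9}
  n3: DF={n9}
  n4: DF={n1,n7}
  n5: DF={n1}
  n6: DF=∅
  n7: DF={n1,n9}
  n8: DF=∅
  n9: DF=∅

DF(n1) = ["n1", "n3", "n9"]

Answer: ["n1", "n3", "n9"]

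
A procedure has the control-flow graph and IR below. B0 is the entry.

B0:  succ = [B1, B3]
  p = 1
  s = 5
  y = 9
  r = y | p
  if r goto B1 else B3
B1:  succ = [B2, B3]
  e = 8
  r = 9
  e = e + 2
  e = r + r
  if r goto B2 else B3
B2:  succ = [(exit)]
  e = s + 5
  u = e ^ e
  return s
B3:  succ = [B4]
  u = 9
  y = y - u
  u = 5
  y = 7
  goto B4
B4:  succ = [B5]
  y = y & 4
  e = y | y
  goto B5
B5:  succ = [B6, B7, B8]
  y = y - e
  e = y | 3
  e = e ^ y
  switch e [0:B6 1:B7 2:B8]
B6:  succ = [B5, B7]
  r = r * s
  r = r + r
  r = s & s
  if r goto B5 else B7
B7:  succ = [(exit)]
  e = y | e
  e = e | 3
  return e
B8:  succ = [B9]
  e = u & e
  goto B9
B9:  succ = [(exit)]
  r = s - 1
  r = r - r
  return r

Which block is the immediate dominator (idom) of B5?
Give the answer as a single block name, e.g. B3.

idom tree: B1←B0 B2←B1 B3←B0 B4←B3 B5←B4 B6←B5 B7←B5 B8←B5 B9←B8
Dom at joins:
  B3: preds {B0,B1}: {B0} ∩ {B0,B1} = {B0}; idom=B0
  B5: preds {B4,B6}: {B0,B3,B4} ∩ {B0,B3,B4,B5,B6} = {B0,B3,B4}; idom=B4
  B7: preds {B5,B6}: {B0,B3,B4,B5} ∩ {B0,B3,B4,B5,B6} = {B0,B3,B4,B5}; idom=B5

idom(B5) = B4

Answer: B4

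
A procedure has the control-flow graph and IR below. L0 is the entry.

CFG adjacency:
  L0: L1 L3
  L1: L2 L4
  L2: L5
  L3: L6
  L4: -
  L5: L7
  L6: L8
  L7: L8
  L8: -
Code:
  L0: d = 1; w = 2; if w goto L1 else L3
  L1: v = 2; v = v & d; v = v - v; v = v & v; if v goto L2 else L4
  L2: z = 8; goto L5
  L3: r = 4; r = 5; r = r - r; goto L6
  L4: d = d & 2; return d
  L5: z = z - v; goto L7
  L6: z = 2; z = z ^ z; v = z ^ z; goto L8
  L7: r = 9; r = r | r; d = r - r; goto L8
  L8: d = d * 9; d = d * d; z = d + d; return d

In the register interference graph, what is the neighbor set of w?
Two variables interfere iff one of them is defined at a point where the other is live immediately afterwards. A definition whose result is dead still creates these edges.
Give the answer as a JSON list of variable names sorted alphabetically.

Answer: ["d"]

Derivation:
Block summaries:
  L0 def {d,w} use ∅
  L1 def {v} use {d}
  L2 def {z} use ∅
  L3 def {r} use ∅
  L4 def {d} use {d}
  L5 def {z} use {v,z}
  L6 def {v,z} use ∅
  L7 def {d,r} use ∅
  L8 def {d,z} use {d}

Liveness:
  L0: in=∅ out={d}
  L1: in={d} out={d,v}
  L2: in={v} out={v,z}
  L3: in={d} out={d}
  L4: in={d} out=∅
  L5: in={v,z} out=∅
  L6: in={d} out={d}
  L7: in=∅ out={d}
  L8: in={d} out=∅

Interference:
  d: {r,v,w,z}
  r: {d}
  v: {d,z}
  w: {d}
  z: {d,v}

N(w) = ["d"]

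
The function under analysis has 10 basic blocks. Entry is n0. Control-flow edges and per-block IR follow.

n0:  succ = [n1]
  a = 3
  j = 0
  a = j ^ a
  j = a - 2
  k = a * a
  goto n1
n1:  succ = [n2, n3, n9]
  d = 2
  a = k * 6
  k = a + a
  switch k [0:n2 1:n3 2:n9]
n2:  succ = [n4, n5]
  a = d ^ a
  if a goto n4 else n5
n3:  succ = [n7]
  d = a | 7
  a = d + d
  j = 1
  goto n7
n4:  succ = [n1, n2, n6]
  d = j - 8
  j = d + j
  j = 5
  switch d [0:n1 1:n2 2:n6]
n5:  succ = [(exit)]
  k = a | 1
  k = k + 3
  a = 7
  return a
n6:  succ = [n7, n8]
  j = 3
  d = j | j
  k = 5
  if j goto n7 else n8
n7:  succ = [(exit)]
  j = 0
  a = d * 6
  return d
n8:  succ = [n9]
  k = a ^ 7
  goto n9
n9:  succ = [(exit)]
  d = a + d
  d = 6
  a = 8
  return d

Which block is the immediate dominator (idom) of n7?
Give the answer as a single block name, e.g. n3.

Answer: n1

Analysis:
idom tree: n1←n0 n2←n1 n3←n1 n4←n2 n5←n2 n6←n4 n7←n1 n8←n6 n9←n1
Dom∩ at merges:
  n1: preds {n0,n4}: {n0} ∩ {n0,n1,n2,n4} = {n0}; idom=n0
  n2: preds {n1,n4}: {n0,n1} ∩ {n0,n1,n2,n4} = {n0,n1}; idom=n1
  n7: preds {n3,n6}: {n0,n1,n3} ∩ {n0,n1,n2,n4,n6} = {n0,n1}; idom=n1
  n9: preds {n1,n8}: {n0,n1} ∩ {n0,n1,n2,n4,n6,n8} = {n0,n1}; idom=n1

idom(n7) = n1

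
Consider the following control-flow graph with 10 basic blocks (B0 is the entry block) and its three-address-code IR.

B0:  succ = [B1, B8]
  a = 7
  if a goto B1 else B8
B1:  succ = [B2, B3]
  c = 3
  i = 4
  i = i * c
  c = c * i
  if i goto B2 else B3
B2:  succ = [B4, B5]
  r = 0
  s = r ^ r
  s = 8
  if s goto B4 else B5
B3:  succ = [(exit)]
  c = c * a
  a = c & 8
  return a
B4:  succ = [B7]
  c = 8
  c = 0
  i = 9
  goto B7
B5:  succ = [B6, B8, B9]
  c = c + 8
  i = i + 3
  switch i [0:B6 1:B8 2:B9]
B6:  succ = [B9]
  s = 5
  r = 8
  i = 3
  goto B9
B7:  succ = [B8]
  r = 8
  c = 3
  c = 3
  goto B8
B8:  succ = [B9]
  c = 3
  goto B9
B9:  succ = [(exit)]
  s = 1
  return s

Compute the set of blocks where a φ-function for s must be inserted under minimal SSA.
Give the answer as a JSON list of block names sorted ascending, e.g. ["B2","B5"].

idom tree: B1←B0 B2←B1 B3←B1 B4←B2 B5←B2 B6←B5 B7←B4 B8←B0 B9←B0
Join-block Dom:
  B8: preds {B0,B5,B7}: {B0} ∩ {B0,B1,B2,B5} ∩ {B0,B1,B2,B4,B7} = {B0}; idom=B0
  B9: preds {B5,B6,B8}: {B0,B1,B2,B5} ∩ {B0,B1,B2,B5,B6} ∩ {B0,B8} = {B0}; idom=B0

DF walk-up:
  join B8 pred B0: · stop@B0
  join B8 pred B5: B5→B2→B1 stop@B0
  join B8 pred B7: B7→B4→B2→B1 stop@B0
  join B9 pred B5: B5→B2→B1 stop@B0
  join B9 pred B6: B6→B5→B2→B1 stop@B0
  join B9 pred B8: B8 stop@B0
  B0: DF=∅
  B1: DF={B8,B9}
  B2: DF={B8,B9}
  B3: DF=∅
  B4: DF={B8}
  B5: DF={B8,B9}
  B6: DF={B9}
  B7: DF={B8}
  B8: DF={B9}
  B9: DF=∅

φ for s: defs {B2,B6,B9}
  DF⁺ = {B8,B9}

Answer: ["B8", "B9"]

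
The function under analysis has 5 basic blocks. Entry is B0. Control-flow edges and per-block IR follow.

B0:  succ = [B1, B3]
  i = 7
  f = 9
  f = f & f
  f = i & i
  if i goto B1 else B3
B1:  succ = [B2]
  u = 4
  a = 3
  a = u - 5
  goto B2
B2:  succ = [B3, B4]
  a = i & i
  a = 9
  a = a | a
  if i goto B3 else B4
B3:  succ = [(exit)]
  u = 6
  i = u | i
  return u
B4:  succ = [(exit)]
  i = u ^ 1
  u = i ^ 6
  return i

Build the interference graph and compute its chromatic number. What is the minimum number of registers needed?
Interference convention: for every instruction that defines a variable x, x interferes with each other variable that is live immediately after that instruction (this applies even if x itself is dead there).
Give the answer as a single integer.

Per-block:
  B0: {f,i} / ∅
  B1: {a,u} / ∅
  B2: {a} / {i}
  B3: {i,u} / {i}
  B4: {i,u} / {u}

Backward fixpoint:
  B0: in=∅ out={i}
  B1: in={i} out={i,u}
  B2: in={i,u} out={i,u}
  B3: in={i} out=∅
  B4: in={u} out=∅

Conflict graph:
  a↔{i,u}
  f↔{i}
  i↔{a,f,u}
  u↔{a,i}

Colouring:
  lower bound: {a,i,u} mutually conflict ⇒ χ ≥ 3
  assign a→r1 f→r1 i→r0 u→r2 — no edge inside a register ⇒ χ ≤ 3
  χ = 3

Answer: 3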